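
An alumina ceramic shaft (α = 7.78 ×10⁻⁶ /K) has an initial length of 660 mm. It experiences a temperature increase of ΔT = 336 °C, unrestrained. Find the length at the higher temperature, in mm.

661.73 mm

ΔL = α·L₀·ΔT = 7.78×10⁻⁶ × 660 mm × 336.0 K = 1.73 mm.
L = L₀ + ΔL = 660 + 1.73 = 661.73 mm.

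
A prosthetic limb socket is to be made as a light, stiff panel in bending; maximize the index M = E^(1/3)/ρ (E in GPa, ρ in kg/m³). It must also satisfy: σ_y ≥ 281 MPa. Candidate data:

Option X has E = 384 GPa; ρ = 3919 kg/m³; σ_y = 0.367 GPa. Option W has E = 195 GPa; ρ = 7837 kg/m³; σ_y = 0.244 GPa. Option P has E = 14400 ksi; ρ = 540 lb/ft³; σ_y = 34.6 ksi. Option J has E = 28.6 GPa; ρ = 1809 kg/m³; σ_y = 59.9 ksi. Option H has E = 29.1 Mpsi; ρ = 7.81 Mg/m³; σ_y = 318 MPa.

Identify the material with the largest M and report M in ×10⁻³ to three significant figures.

Screen on constraints: σ_y ≥ 281 MPa. Survivors: option X, option J, option H.
After converting to SI:
  option X: E = 384.0 GPa, ρ = 3919 kg/m³
  option J: E = 28.60 GPa, ρ = 1809 kg/m³
  option H: E = 200.6 GPa, ρ = 7810 kg/m³
  option X: M = 1.85×10⁻³
  option J: M = 1.69×10⁻³
  option H: M = 0.750×10⁻³
The maximum is for option X.

option X, M = 1.85×10⁻³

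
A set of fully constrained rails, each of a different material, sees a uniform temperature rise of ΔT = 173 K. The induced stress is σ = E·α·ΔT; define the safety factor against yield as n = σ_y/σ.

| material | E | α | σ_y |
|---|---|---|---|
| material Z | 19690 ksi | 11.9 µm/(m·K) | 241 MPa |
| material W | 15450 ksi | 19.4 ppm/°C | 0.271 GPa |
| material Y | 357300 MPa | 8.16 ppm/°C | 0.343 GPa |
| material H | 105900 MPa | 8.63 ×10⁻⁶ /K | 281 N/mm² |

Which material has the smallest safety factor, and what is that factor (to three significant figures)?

Per material, after unit conversion:
  material Z: E = 135.8, α = 11.9, σ_y = 241.0 → σ = 279 MPa, n = 0.862
  material W: E = 106.5, α = 19.4, σ_y = 271.0 → σ = 358 MPa, n = 0.758
  material Y: E = 357.3, α = 8.16, σ_y = 343.0 → σ = 504 MPa, n = 0.680
  material H: E = 105.9, α = 8.63, σ_y = 281.0 → σ = 158 MPa, n = 1.78
Smallest n: material Y with n = 0.680.

material Y, n = 0.680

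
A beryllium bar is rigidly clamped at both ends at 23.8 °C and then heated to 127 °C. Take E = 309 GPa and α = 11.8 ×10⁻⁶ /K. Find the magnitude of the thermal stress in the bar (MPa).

376 MPa

ΔT = 103.2 K. Constrained thermal stress σ = E·α·ΔT = 309.0×10³ MPa × 11.8×10⁻⁶ × 103.2 = 376 MPa (compressive).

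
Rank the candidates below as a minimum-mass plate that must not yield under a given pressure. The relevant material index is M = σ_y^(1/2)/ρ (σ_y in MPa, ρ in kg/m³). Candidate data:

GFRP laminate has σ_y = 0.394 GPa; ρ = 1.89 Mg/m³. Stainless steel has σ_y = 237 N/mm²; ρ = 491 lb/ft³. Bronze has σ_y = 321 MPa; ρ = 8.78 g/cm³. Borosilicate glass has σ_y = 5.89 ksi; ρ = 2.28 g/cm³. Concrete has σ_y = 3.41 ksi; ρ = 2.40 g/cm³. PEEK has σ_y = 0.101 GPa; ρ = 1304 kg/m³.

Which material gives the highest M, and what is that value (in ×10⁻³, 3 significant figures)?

After converting to SI:
  GFRP laminate: σ_y = 394.0 MPa, ρ = 1890 kg/m³
  stainless steel: σ_y = 237.0 MPa, ρ = 7865 kg/m³
  bronze: σ_y = 321.0 MPa, ρ = 8780 kg/m³
  borosilicate glass: σ_y = 40.61 MPa, ρ = 2280 kg/m³
  concrete: σ_y = 23.51 MPa, ρ = 2400 kg/m³
  PEEK: σ_y = 101.0 MPa, ρ = 1304 kg/m³
  GFRP laminate: M = 10.5×10⁻³
  PEEK: M = 7.71×10⁻³
  borosilicate glass: M = 2.80×10⁻³
  bronze: M = 2.04×10⁻³
  concrete: M = 2.02×10⁻³
  stainless steel: M = 1.96×10⁻³
GFRP laminate ranks first.

GFRP laminate, M = 10.5×10⁻³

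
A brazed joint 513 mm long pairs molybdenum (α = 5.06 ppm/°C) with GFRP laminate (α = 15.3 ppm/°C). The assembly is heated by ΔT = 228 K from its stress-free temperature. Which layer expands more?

GFRP laminate

α(molybdenum) = 5.06×10⁻⁶/K vs α(GFRP laminate) = 15.3×10⁻⁶/K.
Higher α expands more for the same ΔT: GFRP laminate.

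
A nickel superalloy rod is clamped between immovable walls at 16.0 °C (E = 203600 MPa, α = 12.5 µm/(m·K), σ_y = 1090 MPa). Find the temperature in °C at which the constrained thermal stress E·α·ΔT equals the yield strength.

E = 203600 MPa = 203.6 GPa.
E·α·ΔT = 1090 MPa ⇒ ΔT = 1090 / (203.6×10³ × 12.5×10⁻⁶) = 428.3 K.
T = 16.0 + 428.3 = 444.3 °C.

444 °C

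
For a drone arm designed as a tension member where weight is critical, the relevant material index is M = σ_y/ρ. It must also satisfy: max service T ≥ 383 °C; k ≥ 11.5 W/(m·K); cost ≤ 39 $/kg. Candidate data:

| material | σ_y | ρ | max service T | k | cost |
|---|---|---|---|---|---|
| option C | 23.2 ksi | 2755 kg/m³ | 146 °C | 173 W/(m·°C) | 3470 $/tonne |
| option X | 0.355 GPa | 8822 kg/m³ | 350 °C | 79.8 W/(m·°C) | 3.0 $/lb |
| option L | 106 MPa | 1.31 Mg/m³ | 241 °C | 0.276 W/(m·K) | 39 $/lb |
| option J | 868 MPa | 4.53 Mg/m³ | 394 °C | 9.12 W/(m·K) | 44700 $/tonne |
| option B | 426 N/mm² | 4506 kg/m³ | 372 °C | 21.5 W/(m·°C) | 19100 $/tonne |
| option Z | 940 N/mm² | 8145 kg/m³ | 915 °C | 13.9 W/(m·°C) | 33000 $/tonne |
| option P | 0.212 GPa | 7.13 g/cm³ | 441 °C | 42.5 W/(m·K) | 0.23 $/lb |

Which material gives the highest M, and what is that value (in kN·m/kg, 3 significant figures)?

Screen on constraints: max service T ≥ 383 °C; k ≥ 11.5 W/(m·K); cost ≤ 39 $/kg. Survivors: option Z, option P.
Normalizing units and computing the index:
  option Z: σ_y = 940.0 MPa, ρ = 8145 kg/m³
  option P: σ_y = 212.0 MPa, ρ = 7130 kg/m³
  option Z: M = 115 kN·m/kg
  option P: M = 29.7 kN·m/kg
Option Z has the largest M.

option Z, M = 115 kN·m/kg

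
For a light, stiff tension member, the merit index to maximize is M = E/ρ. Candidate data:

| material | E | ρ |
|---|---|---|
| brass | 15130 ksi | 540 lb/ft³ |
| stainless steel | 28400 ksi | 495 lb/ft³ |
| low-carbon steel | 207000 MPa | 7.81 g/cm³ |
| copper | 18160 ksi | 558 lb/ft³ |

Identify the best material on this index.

low-carbon steel

Convert each candidate to consistent units, then evaluate M:
  brass: E = 104.3 GPa, ρ = 8650 kg/m³
  stainless steel: E = 195.8 GPa, ρ = 7929 kg/m³
  low-carbon steel: E = 207.0 GPa, ρ = 7810 kg/m³
  copper: E = 125.2 GPa, ρ = 8938 kg/m³
  low-carbon steel: M = 26.5 MN·m/kg
  stainless steel: M = 24.7 MN·m/kg
  copper: M = 14.0 MN·m/kg
  brass: M = 12.1 MN·m/kg
Highest index: low-carbon steel.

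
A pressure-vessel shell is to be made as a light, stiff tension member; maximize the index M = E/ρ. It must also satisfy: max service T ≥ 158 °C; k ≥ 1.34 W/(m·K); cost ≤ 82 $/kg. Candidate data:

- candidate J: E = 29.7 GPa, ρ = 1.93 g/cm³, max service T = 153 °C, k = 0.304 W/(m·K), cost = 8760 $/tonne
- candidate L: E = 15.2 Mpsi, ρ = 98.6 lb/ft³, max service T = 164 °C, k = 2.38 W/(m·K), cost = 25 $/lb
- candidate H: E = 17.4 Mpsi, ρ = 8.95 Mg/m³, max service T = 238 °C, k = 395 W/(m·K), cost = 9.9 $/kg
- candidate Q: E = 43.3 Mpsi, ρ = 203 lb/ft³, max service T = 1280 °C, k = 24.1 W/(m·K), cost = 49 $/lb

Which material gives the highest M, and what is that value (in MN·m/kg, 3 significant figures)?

Screen on constraints: max service T ≥ 158 °C; k ≥ 1.34 W/(m·K); cost ≤ 82 $/kg. Survivors: candidate L, candidate H.
Convert each candidate to consistent units, then evaluate M:
  candidate L: E = 104.8 GPa, ρ = 1579 kg/m³
  candidate H: E = 120.0 GPa, ρ = 8950 kg/m³
  candidate L: M = 66.4 MN·m/kg
  candidate H: M = 13.4 MN·m/kg
The maximum is for candidate L.

candidate L, M = 66.4 MN·m/kg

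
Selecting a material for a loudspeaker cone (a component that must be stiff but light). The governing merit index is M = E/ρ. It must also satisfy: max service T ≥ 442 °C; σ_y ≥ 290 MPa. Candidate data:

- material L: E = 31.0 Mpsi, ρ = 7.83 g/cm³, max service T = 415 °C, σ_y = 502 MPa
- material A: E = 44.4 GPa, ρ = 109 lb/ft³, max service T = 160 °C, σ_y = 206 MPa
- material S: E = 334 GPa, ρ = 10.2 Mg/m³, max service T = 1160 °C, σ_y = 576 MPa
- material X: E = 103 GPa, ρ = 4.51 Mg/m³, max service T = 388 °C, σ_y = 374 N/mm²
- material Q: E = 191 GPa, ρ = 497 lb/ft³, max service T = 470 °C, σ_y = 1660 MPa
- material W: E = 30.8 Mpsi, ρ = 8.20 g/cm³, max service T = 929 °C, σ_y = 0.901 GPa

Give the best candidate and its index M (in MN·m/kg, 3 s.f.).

Screen on constraints: max service T ≥ 442 °C; σ_y ≥ 290 MPa. Survivors: material S, material Q, material W.
Putting every candidate on a common basis:
  material S: E = 334.0 GPa, ρ = 10200 kg/m³
  material Q: E = 191.0 GPa, ρ = 7961 kg/m³
  material W: E = 212.4 GPa, ρ = 8200 kg/m³
  material S: M = 32.7 MN·m/kg
  material W: M = 25.9 MN·m/kg
  material Q: M = 24.0 MN·m/kg
Material S has the largest M.

material S, M = 32.7 MN·m/kg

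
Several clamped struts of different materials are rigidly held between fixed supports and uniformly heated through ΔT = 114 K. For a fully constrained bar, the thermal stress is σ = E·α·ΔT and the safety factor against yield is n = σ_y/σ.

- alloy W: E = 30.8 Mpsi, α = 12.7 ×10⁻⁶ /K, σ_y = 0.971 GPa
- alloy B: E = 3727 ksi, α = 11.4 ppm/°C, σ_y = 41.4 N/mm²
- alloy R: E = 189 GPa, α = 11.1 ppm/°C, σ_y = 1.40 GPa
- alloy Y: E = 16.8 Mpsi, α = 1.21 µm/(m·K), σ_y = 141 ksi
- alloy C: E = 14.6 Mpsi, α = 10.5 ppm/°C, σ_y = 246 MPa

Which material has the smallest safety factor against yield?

Converting E to GPa, α to ×10⁻⁶/K, σ_y to MPa, then σ and n for each:
  alloy W: E = 212.4, α = 12.7, σ_y = 971.0 → σ = 307 MPa, n = 3.16
  alloy B: E = 25.70, α = 11.4, σ_y = 41.40 → σ = 33.4 MPa, n = 1.24
  alloy R: E = 189.0, α = 11.1, σ_y = 1400 → σ = 239 MPa, n = 5.85
  alloy Y: E = 115.8, α = 1.21, σ_y = 972.2 → σ = 16.0 MPa, n = 60.8
  alloy C: E = 100.7, α = 10.5, σ_y = 246.0 → σ = 120 MPa, n = 2.04
The minimum is alloy B at n = 1.24.

alloy B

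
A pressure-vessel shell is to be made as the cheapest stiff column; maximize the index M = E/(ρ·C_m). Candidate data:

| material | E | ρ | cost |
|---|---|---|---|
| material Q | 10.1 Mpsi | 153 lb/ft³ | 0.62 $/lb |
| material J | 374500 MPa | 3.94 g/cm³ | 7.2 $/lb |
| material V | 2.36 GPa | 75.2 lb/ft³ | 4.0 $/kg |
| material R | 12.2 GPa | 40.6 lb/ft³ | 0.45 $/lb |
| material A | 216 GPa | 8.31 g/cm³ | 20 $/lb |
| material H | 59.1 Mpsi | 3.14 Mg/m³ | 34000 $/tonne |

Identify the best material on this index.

material Q

In SI units:
  material Q: E = 69.64 GPa, ρ = 2451 kg/m³, cost = 1.367 $/kg
  material J: E = 374.5 GPa, ρ = 3940 kg/m³, cost = 15.87 $/kg
  material V: E = 2.360 GPa, ρ = 1205 kg/m³, cost = 4.000 $/kg
  material R: E = 12.20 GPa, ρ = 650.3 kg/m³, cost = 0.9921 $/kg
  material A: E = 216.0 GPa, ρ = 8310 kg/m³, cost = 44.09 $/kg
  material H: E = 407.5 GPa, ρ = 3140 kg/m³, cost = 34.00 $/kg
  material Q: M = 20.8 MN·m per $
  material R: M = 18.9 MN·m per $
  material J: M = 5.99 MN·m per $
  material H: M = 3.82 MN·m per $
  material A: M = 0.590 MN·m per $
  material V: M = 0.490 MN·m per $
Material Q ranks first.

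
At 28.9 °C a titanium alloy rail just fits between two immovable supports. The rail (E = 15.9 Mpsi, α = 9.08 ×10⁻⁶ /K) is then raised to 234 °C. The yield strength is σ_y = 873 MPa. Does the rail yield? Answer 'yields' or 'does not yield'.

E = 15.9 Mpsi = 109.6 GPa.
ΔT = 205.1 K. Constrained thermal stress σ = E·α·ΔT = 109.6×10³ MPa × 9.08×10⁻⁶ × 205.1 = 204 MPa (compressive).
Compare to σ_y = 873 MPa: σ < σ_y, so it does not yield.

does not yield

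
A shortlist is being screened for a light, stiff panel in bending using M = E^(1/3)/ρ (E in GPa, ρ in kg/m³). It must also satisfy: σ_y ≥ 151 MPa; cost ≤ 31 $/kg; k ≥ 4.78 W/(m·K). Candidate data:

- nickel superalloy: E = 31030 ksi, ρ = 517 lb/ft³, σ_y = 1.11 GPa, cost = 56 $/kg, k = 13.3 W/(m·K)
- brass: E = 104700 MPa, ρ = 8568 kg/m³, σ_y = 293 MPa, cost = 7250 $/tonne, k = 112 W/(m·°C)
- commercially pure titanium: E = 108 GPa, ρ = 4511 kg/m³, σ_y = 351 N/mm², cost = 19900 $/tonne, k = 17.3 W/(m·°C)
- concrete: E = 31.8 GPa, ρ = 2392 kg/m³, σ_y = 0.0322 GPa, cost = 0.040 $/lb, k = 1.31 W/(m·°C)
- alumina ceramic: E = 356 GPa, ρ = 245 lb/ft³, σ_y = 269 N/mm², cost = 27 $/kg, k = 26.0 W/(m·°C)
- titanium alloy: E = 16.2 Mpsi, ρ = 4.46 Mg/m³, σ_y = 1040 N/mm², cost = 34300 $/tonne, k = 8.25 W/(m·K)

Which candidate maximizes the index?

alumina ceramic

Screen on constraints: σ_y ≥ 151 MPa; cost ≤ 31 $/kg; k ≥ 4.78 W/(m·K). Survivors: brass, commercially pure titanium, alumina ceramic.
Putting every candidate on a common basis:
  brass: E = 104.7 GPa, ρ = 8568 kg/m³
  commercially pure titanium: E = 108.0 GPa, ρ = 4511 kg/m³
  alumina ceramic: E = 356.0 GPa, ρ = 3925 kg/m³
  alumina ceramic: M = 1.81×10⁻³
  commercially pure titanium: M = 1.06×10⁻³
  brass: M = 0.550×10⁻³
Highest index: alumina ceramic.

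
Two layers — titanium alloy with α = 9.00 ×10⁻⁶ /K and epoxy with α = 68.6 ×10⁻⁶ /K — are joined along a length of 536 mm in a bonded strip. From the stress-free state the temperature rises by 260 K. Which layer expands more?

epoxy

α(titanium alloy) = 9.00×10⁻⁶/K vs α(epoxy) = 68.6×10⁻⁶/K.
Higher α expands more for the same ΔT: epoxy.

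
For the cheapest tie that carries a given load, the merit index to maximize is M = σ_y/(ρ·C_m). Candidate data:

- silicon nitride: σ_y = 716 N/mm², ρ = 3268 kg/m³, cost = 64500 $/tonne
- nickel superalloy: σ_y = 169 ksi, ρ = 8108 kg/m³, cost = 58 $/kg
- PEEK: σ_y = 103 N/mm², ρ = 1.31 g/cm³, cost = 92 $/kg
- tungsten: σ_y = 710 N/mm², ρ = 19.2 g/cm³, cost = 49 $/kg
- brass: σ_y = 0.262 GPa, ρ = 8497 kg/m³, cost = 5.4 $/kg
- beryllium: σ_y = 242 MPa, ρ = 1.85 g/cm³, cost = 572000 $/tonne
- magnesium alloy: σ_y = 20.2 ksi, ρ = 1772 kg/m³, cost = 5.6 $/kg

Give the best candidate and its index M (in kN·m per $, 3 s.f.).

Normalizing units and computing the index:
  silicon nitride: σ_y = 716.0 MPa, ρ = 3268 kg/m³, cost = 64.50 $/kg
  nickel superalloy: σ_y = 1165 MPa, ρ = 8108 kg/m³, cost = 58.00 $/kg
  PEEK: σ_y = 103.0 MPa, ρ = 1310 kg/m³, cost = 92.00 $/kg
  tungsten: σ_y = 710.0 MPa, ρ = 19200 kg/m³, cost = 49.00 $/kg
  brass: σ_y = 262.0 MPa, ρ = 8497 kg/m³, cost = 5.400 $/kg
  beryllium: σ_y = 242.0 MPa, ρ = 1850 kg/m³, cost = 572.0 $/kg
  magnesium alloy: σ_y = 139.3 MPa, ρ = 1772 kg/m³, cost = 5.600 $/kg
  magnesium alloy: M = 14.0 kN·m per $
  brass: M = 5.71 kN·m per $
  silicon nitride: M = 3.40 kN·m per $
  nickel superalloy: M = 2.48 kN·m per $
  PEEK: M = 0.855 kN·m per $
  tungsten: M = 0.755 kN·m per $
  beryllium: M = 0.229 kN·m per $
Magnesium alloy ranks first.

magnesium alloy, M = 14.0 kN·m per $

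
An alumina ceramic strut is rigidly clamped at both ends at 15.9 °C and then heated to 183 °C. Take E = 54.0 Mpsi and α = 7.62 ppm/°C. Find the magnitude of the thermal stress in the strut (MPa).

474 MPa

E = 54.0 Mpsi = 372.3 GPa.
ΔT = 167.1 K. Constrained thermal stress σ = E·α·ΔT = 372.3×10³ MPa × 7.62×10⁻⁶ × 167.1 = 474 MPa (compressive).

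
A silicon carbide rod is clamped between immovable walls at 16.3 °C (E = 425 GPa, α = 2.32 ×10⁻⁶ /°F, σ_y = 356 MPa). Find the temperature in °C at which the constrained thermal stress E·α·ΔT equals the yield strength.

217 °C

α = 2.32×10⁻⁶/°F × 9/5 = 4.18×10⁻⁶/K.
E·α·ΔT = 356.0 MPa ⇒ ΔT = 356.0 / (425.0×10³ × 4.18×10⁻⁶) = 200.6 K.
T = 16.3 + 200.6 = 216.9 °C.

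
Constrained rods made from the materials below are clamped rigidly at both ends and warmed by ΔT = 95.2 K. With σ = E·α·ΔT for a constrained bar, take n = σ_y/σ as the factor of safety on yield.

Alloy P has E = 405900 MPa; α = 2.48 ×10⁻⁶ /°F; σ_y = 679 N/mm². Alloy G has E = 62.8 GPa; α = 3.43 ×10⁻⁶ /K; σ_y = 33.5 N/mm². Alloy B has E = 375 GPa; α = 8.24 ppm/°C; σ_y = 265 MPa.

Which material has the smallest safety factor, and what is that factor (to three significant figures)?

alloy B, n = 0.901

With everything in SI (GPa, ×10⁻⁶/K, MPa):
  alloy P: E = 405.9, α = 4.46, σ_y = 679.0 → σ = 172 MPa, n = 3.94
  alloy G: E = 62.80, α = 3.43, σ_y = 33.50 → σ = 20.5 MPa, n = 1.63
  alloy B: E = 375.0, α = 8.24, σ_y = 265.0 → σ = 294 MPa, n = 0.901
The minimum is alloy B at n = 0.901.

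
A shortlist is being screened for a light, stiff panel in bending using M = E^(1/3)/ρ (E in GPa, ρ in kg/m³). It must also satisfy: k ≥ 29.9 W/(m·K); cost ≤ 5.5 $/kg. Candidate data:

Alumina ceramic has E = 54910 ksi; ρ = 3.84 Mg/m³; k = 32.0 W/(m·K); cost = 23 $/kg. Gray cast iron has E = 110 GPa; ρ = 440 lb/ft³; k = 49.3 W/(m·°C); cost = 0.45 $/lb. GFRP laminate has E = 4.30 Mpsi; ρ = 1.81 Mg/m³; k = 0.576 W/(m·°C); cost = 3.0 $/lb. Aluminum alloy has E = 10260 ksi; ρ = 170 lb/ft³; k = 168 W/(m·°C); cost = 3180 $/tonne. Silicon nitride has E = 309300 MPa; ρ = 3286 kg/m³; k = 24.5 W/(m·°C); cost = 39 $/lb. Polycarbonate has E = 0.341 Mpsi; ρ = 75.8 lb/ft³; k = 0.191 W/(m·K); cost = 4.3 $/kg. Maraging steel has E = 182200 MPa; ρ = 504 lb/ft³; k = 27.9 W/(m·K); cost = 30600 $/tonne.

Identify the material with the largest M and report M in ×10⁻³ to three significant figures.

aluminum alloy, M = 1.52×10⁻³

Screen on constraints: k ≥ 29.9 W/(m·K); cost ≤ 5.5 $/kg. Survivors: gray cast iron, aluminum alloy.
Convert each candidate to consistent units, then evaluate M:
  gray cast iron: E = 110.0 GPa, ρ = 7048 kg/m³
  aluminum alloy: E = 70.74 GPa, ρ = 2723 kg/m³
  aluminum alloy: M = 1.52×10⁻³
  gray cast iron: M = 0.680×10⁻³
Aluminum alloy ranks first.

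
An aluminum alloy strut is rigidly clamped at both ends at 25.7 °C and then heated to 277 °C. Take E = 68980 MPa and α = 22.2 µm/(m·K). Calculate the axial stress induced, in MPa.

E = 68980 MPa = 68.98 GPa.
ΔT = 251.3 K. Constrained thermal stress σ = E·α·ΔT = 68.98×10³ MPa × 22.2×10⁻⁶ × 251.3 = 385 MPa (compressive).

385 MPa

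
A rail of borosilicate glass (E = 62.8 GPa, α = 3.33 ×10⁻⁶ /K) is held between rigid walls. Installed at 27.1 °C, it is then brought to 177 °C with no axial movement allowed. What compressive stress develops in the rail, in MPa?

31.3 MPa

ΔT = 149.9 K. Constrained thermal stress σ = E·α·ΔT = 62.80×10³ MPa × 3.33×10⁻⁶ × 149.9 = 31.3 MPa (compressive).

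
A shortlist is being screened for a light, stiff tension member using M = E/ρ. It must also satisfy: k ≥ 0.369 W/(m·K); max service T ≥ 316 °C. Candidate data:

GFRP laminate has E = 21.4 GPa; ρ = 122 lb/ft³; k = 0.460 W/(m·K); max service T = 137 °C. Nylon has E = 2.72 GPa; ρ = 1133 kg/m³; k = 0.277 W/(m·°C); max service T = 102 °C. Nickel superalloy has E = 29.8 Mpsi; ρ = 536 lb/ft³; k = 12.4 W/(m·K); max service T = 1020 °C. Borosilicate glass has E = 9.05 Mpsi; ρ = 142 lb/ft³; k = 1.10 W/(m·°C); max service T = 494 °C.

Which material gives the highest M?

borosilicate glass

Screen on constraints: k ≥ 0.369 W/(m·K); max service T ≥ 316 °C. Survivors: nickel superalloy, borosilicate glass.
Putting every candidate on a common basis:
  nickel superalloy: E = 205.5 GPa, ρ = 8586 kg/m³
  borosilicate glass: E = 62.40 GPa, ρ = 2275 kg/m³
  borosilicate glass: M = 27.4 MN·m/kg
  nickel superalloy: M = 23.9 MN·m/kg
Borosilicate glass has the largest M.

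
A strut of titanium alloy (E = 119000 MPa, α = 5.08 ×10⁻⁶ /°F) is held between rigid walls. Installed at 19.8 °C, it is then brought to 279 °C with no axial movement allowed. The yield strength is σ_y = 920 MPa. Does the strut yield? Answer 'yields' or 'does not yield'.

E = 119000 MPa = 119.0 GPa.
α = 5.08×10⁻⁶/°F × 9/5 = 9.14×10⁻⁶/K.
ΔT = 259.2 K. Constrained thermal stress σ = E·α·ΔT = 119.0×10³ MPa × 9.14×10⁻⁶ × 259.2 = 282 MPa (compressive).
Compare to σ_y = 920 MPa: σ < σ_y, so it does not yield.

does not yield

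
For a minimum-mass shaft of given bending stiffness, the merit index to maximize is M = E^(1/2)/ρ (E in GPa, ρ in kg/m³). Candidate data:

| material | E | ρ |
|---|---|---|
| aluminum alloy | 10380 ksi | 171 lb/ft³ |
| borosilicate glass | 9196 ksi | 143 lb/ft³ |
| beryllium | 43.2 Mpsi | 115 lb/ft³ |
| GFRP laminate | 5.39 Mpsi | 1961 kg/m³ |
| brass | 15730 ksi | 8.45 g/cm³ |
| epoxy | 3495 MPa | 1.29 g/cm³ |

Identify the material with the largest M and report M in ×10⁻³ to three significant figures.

After converting to SI:
  aluminum alloy: E = 71.57 GPa, ρ = 2739 kg/m³
  borosilicate glass: E = 63.40 GPa, ρ = 2291 kg/m³
  beryllium: E = 297.9 GPa, ρ = 1842 kg/m³
  GFRP laminate: E = 37.16 GPa, ρ = 1961 kg/m³
  brass: E = 108.5 GPa, ρ = 8450 kg/m³
  epoxy: E = 3.495 GPa, ρ = 1290 kg/m³
  beryllium: M = 9.37×10⁻³
  borosilicate glass: M = 3.48×10⁻³
  GFRP laminate: M = 3.11×10⁻³
  aluminum alloy: M = 3.09×10⁻³
  epoxy: M = 1.45×10⁻³
  brass: M = 1.23×10⁻³
Highest index: beryllium.

beryllium, M = 9.37×10⁻³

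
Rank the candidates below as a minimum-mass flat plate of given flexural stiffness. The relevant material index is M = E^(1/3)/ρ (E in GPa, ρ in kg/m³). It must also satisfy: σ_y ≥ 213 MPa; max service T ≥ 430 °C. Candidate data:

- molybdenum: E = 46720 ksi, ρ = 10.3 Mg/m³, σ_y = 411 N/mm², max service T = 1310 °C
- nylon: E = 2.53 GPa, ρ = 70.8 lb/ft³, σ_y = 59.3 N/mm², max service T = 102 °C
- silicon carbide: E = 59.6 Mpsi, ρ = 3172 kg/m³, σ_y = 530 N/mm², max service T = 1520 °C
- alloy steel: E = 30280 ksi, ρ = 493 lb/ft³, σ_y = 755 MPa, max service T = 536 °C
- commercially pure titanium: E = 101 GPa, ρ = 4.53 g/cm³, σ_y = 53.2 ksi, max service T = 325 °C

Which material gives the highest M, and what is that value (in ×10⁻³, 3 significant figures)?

silicon carbide, M = 2.34×10⁻³

Screen on constraints: σ_y ≥ 213 MPa; max service T ≥ 430 °C. Survivors: molybdenum, silicon carbide, alloy steel.
Putting every candidate on a common basis:
  molybdenum: E = 322.1 GPa, ρ = 10300 kg/m³
  silicon carbide: E = 410.9 GPa, ρ = 3172 kg/m³
  alloy steel: E = 208.8 GPa, ρ = 7897 kg/m³
  silicon carbide: M = 2.34×10⁻³
  alloy steel: M = 0.751×10⁻³
  molybdenum: M = 0.666×10⁻³
The maximum is for silicon carbide.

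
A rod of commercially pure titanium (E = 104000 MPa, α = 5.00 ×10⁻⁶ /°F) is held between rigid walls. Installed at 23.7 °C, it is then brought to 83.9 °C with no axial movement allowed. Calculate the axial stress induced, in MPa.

56.3 MPa

E = 104000 MPa = 104.0 GPa.
α = 5.00×10⁻⁶/°F × 9/5 = 9.00×10⁻⁶/K.
ΔT = 60.20 K. Constrained thermal stress σ = E·α·ΔT = 104.0×10³ MPa × 9.00×10⁻⁶ × 60.20 = 56.3 MPa (compressive).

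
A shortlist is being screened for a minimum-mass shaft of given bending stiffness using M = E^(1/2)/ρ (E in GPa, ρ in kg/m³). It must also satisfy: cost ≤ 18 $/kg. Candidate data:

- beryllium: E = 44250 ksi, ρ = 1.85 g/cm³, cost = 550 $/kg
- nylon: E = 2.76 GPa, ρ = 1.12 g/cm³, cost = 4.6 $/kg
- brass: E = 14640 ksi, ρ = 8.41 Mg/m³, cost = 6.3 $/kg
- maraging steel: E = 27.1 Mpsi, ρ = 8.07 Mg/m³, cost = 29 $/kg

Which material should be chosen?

nylon

Screen on constraints: cost ≤ 18 $/kg. Survivors: nylon, brass.
Putting every candidate on a common basis:
  nylon: E = 2.760 GPa, ρ = 1120 kg/m³
  brass: E = 100.9 GPa, ρ = 8410 kg/m³
  nylon: M = 1.48×10⁻³
  brass: M = 1.19×10⁻³
Highest index: nylon.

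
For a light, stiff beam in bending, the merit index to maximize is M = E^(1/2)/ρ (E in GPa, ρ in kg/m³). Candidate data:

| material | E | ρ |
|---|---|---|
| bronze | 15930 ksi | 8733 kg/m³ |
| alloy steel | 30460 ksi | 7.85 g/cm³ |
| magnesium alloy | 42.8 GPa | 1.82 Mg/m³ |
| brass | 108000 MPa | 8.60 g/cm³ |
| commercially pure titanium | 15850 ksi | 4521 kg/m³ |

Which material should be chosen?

magnesium alloy

In SI units:
  bronze: E = 109.8 GPa, ρ = 8733 kg/m³
  alloy steel: E = 210.0 GPa, ρ = 7850 kg/m³
  magnesium alloy: E = 42.80 GPa, ρ = 1820 kg/m³
  brass: E = 108.0 GPa, ρ = 8600 kg/m³
  commercially pure titanium: E = 109.3 GPa, ρ = 4521 kg/m³
  magnesium alloy: M = 3.59×10⁻³
  commercially pure titanium: M = 2.31×10⁻³
  alloy steel: M = 1.85×10⁻³
  brass: M = 1.21×10⁻³
  bronze: M = 1.20×10⁻³
Highest index: magnesium alloy.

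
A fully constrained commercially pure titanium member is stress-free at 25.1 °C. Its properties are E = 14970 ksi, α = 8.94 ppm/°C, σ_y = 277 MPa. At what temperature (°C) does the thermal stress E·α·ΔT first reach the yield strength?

325 °C

E = 14970 ksi = 103.2 GPa.
E·α·ΔT = 277.0 MPa ⇒ ΔT = 277.0 / (103.2×10³ × 8.94×10⁻⁶) = 300.2 K.
T = 25.1 + 300.2 = 325.3 °C.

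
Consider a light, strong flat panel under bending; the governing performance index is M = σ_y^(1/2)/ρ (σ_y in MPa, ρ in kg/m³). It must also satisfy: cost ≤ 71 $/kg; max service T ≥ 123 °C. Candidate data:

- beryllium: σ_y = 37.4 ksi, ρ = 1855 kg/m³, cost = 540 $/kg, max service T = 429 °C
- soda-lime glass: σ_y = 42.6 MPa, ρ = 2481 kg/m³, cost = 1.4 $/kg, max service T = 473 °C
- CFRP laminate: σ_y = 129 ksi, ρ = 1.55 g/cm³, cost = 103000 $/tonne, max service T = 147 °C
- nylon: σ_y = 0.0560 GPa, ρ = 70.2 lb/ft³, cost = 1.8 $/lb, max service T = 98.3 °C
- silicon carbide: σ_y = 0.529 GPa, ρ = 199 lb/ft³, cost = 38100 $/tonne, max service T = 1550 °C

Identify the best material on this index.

silicon carbide

Screen on constraints: cost ≤ 71 $/kg; max service T ≥ 123 °C. Survivors: soda-lime glass, silicon carbide.
Convert each candidate to consistent units, then evaluate M:
  soda-lime glass: σ_y = 42.60 MPa, ρ = 2481 kg/m³
  silicon carbide: σ_y = 529.0 MPa, ρ = 3188 kg/m³
  silicon carbide: M = 7.22×10⁻³
  soda-lime glass: M = 2.63×10⁻³
Highest index: silicon carbide.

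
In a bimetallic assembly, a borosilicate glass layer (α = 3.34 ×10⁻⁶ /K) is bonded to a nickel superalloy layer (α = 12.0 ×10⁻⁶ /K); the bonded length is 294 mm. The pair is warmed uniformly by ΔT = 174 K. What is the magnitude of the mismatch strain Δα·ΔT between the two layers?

Δα = |3.34 − 12.0|×10⁻⁶/K = 8.66×10⁻⁶/K.
Mismatch strain = Δα·ΔT = 8.66×10⁻⁶ × 174.0 = 1.51×10⁻³.

1.51×10⁻³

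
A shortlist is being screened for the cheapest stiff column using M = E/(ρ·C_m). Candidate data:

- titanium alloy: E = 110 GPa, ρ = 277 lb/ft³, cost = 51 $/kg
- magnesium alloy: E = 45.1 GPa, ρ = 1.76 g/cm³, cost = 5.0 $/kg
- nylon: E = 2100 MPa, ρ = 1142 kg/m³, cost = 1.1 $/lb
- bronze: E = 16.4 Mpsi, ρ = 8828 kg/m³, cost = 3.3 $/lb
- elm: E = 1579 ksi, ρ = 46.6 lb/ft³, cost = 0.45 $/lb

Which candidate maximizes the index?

In SI units:
  titanium alloy: E = 110.0 GPa, ρ = 4437 kg/m³, cost = 51.00 $/kg
  magnesium alloy: E = 45.10 GPa, ρ = 1760 kg/m³, cost = 5.000 $/kg
  nylon: E = 2.100 GPa, ρ = 1142 kg/m³, cost = 2.425 $/kg
  bronze: E = 113.1 GPa, ρ = 8828 kg/m³, cost = 7.275 $/kg
  elm: E = 10.89 GPa, ρ = 746.5 kg/m³, cost = 0.9921 $/kg
  elm: M = 14.7 MN·m per $
  magnesium alloy: M = 5.12 MN·m per $
  bronze: M = 1.76 MN·m per $
  nylon: M = 0.758 MN·m per $
  titanium alloy: M = 0.486 MN·m per $
Elm has the largest M.

elm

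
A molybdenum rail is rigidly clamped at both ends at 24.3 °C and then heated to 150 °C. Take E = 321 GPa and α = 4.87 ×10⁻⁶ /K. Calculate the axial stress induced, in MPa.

ΔT = 125.7 K. Constrained thermal stress σ = E·α·ΔT = 321.0×10³ MPa × 4.87×10⁻⁶ × 125.7 = 197 MPa (compressive).

197 MPa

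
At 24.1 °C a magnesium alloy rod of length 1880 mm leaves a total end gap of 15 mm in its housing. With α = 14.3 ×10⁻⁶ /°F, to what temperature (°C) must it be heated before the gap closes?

334 °C

α = 14.3×10⁻⁶/°F × 9/5 = 25.7×10⁻⁶/K.
α·L₀·ΔT = 15.0 mm ⇒ ΔT = 15.0 / (25.7×10⁻⁶ × 1880.0) = 310.0 K.
T = 24.1 + 310.0 = 334.1 °C.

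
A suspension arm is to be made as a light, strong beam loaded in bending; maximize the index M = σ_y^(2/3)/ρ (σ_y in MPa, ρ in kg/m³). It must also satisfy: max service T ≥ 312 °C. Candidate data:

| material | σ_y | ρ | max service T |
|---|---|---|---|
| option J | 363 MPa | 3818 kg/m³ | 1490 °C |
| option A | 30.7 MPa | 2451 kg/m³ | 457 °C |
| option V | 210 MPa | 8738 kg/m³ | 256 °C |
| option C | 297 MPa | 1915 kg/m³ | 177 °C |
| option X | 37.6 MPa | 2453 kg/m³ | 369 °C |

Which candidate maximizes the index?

option J

Screen on constraints: max service T ≥ 312 °C. Survivors: option J, option A, option X.
Per-candidate index values:
  option J: M = 13.3×10⁻³
  option X: M = 4.58×10⁻³
  option A: M = 4.00×10⁻³
The maximum is for option J.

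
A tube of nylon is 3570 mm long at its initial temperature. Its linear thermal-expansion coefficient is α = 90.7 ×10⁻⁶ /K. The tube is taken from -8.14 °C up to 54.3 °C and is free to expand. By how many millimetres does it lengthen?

ΔT = 54.3 − (-8.14) = 62.44 K.
ΔL = α·L₀·ΔT = 90.7×10⁻⁶ × 3570 mm × 62.44 K = 20.2 mm.

20.2 mm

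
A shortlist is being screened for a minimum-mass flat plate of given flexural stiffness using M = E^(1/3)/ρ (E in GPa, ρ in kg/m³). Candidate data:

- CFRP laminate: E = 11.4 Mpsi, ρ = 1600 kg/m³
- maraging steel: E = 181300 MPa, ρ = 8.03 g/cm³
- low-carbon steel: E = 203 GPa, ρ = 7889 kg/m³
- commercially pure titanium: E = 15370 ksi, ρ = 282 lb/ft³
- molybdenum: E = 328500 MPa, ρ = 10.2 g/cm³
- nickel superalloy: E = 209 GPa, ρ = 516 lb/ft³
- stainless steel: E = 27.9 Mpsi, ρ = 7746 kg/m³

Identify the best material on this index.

CFRP laminate

In SI units:
  CFRP laminate: E = 78.60 GPa, ρ = 1600 kg/m³
  maraging steel: E = 181.3 GPa, ρ = 8030 kg/m³
  low-carbon steel: E = 203.0 GPa, ρ = 7889 kg/m³
  commercially pure titanium: E = 106.0 GPa, ρ = 4517 kg/m³
  molybdenum: E = 328.5 GPa, ρ = 10200 kg/m³
  nickel superalloy: E = 209.0 GPa, ρ = 8266 kg/m³
  stainless steel: E = 192.4 GPa, ρ = 7746 kg/m³
  CFRP laminate: M = 2.68×10⁻³
  commercially pure titanium: M = 1.05×10⁻³
  stainless steel: M = 0.745×10⁻³
  low-carbon steel: M = 0.745×10⁻³
  nickel superalloy: M = 0.718×10⁻³
  maraging steel: M = 0.705×10⁻³
  molybdenum: M = 0.676×10⁻³
The maximum is for CFRP laminate.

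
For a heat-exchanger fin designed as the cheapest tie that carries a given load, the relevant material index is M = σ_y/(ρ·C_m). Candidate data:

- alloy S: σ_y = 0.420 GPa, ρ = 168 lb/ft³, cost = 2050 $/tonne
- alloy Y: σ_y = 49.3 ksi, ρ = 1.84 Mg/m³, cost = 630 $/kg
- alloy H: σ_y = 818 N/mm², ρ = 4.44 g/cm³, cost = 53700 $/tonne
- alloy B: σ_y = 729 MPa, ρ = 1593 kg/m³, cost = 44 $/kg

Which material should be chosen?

alloy S

After converting to SI:
  alloy S: σ_y = 420.0 MPa, ρ = 2691 kg/m³, cost = 2.050 $/kg
  alloy Y: σ_y = 339.9 MPa, ρ = 1840 kg/m³, cost = 630.0 $/kg
  alloy H: σ_y = 818.0 MPa, ρ = 4440 kg/m³, cost = 53.70 $/kg
  alloy B: σ_y = 729.0 MPa, ρ = 1593 kg/m³, cost = 44.00 $/kg
  alloy S: M = 76.1 kN·m per $
  alloy B: M = 10.4 kN·m per $
  alloy H: M = 3.43 kN·m per $
  alloy Y: M = 0.293 kN·m per $
The maximum is for alloy S.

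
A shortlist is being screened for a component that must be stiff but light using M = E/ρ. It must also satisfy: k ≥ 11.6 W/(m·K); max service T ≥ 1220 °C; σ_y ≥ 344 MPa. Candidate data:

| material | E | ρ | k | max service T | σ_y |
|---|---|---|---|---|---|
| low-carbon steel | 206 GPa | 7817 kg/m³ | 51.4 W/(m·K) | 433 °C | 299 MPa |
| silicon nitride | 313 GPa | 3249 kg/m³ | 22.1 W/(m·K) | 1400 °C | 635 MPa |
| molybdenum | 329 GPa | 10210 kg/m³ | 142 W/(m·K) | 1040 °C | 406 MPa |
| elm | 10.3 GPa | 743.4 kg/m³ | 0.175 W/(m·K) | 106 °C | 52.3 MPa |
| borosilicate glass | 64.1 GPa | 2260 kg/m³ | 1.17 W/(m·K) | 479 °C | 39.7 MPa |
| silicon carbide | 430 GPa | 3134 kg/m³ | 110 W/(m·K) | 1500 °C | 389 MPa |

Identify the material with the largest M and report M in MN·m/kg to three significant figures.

silicon carbide, M = 137 MN·m/kg

Screen on constraints: k ≥ 11.6 W/(m·K); max service T ≥ 1220 °C; σ_y ≥ 344 MPa. Survivors: silicon nitride, silicon carbide.
Computing M directly (units already consistent):
  silicon carbide: M = 137 MN·m/kg
  silicon nitride: M = 96.3 MN·m/kg
Highest index: silicon carbide.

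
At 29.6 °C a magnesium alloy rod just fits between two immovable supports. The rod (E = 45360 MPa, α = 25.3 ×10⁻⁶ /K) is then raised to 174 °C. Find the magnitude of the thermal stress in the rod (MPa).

166 MPa

E = 45360 MPa = 45.36 GPa.
ΔT = 144.4 K. Constrained thermal stress σ = E·α·ΔT = 45.36×10³ MPa × 25.3×10⁻⁶ × 144.4 = 166 MPa (compressive).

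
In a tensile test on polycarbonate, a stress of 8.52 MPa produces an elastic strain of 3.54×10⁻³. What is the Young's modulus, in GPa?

E = σ/ε = 8.52 MPa / 3.54×10⁻³ = 2407 MPa = 2.41 GPa.

2.41 GPa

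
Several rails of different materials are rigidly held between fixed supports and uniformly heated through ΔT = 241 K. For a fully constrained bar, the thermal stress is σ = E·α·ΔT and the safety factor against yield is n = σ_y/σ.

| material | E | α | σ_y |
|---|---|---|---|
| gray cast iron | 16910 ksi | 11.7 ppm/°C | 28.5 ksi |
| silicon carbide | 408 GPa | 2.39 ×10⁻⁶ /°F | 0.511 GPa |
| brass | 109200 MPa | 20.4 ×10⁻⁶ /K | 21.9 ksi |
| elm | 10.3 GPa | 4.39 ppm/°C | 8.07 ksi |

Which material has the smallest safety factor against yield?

brass

With everything in SI (GPa, ×10⁻⁶/K, MPa):
  gray cast iron: E = 116.6, α = 11.7, σ_y = 196.5 → σ = 329 MPa, n = 0.598
  silicon carbide: E = 408.0, α = 4.30, σ_y = 511.0 → σ = 423 MPa, n = 1.21
  brass: E = 109.2, α = 20.4, σ_y = 151.0 → σ = 537 MPa, n = 0.281
  elm: E = 10.30, α = 4.39, σ_y = 55.64 → σ = 10.9 MPa, n = 5.11
Smallest n: brass with n = 0.281.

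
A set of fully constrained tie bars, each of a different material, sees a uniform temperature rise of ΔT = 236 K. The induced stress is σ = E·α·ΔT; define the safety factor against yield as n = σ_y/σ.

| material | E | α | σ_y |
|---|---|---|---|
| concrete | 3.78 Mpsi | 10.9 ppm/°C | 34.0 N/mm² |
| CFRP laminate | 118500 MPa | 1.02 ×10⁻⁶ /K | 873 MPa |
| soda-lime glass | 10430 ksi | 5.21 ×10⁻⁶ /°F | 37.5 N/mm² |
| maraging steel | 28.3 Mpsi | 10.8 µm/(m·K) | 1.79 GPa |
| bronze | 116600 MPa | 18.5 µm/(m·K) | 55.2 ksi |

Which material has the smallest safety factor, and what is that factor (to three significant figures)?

soda-lime glass, n = 0.236

Converting E to GPa, α to ×10⁻⁶/K, σ_y to MPa, then σ and n for each:
  concrete: E = 26.06, α = 10.9, σ_y = 34.00 → σ = 67.0 MPa, n = 0.507
  CFRP laminate: E = 118.5, α = 1.02, σ_y = 873.0 → σ = 28.5 MPa, n = 30.6
  soda-lime glass: E = 71.91, α = 9.38, σ_y = 37.50 → σ = 159 MPa, n = 0.236
  maraging steel: E = 195.1, α = 10.8, σ_y = 1790 → σ = 497 MPa, n = 3.60
  bronze: E = 116.6, α = 18.5, σ_y = 380.6 → σ = 509 MPa, n = 0.748
Smallest n: soda-lime glass with n = 0.236.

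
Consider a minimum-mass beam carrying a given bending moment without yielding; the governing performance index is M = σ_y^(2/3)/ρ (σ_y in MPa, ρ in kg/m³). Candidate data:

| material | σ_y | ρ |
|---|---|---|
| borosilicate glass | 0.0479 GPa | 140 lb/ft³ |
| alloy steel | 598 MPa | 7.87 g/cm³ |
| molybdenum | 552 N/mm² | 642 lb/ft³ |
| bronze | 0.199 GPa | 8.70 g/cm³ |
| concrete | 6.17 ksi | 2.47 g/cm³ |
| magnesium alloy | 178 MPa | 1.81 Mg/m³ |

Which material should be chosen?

Convert each candidate to consistent units, then evaluate M:
  borosilicate glass: σ_y = 47.90 MPa, ρ = 2243 kg/m³
  alloy steel: σ_y = 598.0 MPa, ρ = 7870 kg/m³
  molybdenum: σ_y = 552.0 MPa, ρ = 10280 kg/m³
  bronze: σ_y = 199.0 MPa, ρ = 8700 kg/m³
  concrete: σ_y = 42.54 MPa, ρ = 2470 kg/m³
  magnesium alloy: σ_y = 178.0 MPa, ρ = 1810 kg/m³
  magnesium alloy: M = 17.5×10⁻³
  alloy steel: M = 9.02×10⁻³
  molybdenum: M = 6.54×10⁻³
  borosilicate glass: M = 5.88×10⁻³
  concrete: M = 4.93×10⁻³
  bronze: M = 3.92×10⁻³
Magnesium alloy ranks first.

magnesium alloy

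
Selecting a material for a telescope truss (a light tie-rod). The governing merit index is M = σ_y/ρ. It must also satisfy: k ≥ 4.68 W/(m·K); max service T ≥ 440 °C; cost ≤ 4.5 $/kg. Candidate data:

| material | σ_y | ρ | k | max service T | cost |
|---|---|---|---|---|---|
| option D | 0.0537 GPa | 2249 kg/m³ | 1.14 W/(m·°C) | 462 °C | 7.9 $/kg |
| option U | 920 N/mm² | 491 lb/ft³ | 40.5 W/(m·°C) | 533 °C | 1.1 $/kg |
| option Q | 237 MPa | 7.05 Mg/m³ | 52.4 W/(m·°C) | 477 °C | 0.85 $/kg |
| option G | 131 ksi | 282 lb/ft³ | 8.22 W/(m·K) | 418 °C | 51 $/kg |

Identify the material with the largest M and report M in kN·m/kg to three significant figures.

Screen on constraints: k ≥ 4.68 W/(m·K); max service T ≥ 440 °C; cost ≤ 4.5 $/kg. Survivors: option U, option Q.
After converting to SI:
  option U: σ_y = 920.0 MPa, ρ = 7865 kg/m³
  option Q: σ_y = 237.0 MPa, ρ = 7050 kg/m³
  option U: M = 117 kN·m/kg
  option Q: M = 33.6 kN·m/kg
Option U ranks first.

option U, M = 117 kN·m/kg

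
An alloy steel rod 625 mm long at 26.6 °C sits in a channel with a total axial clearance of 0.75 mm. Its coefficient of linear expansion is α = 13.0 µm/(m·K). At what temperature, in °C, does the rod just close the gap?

α·L₀·ΔT = 0.75 mm ⇒ ΔT = 0.75 / (13.0×10⁻⁶ × 625.0) = 92.31 K.
T = 26.6 + 92.31 = 118.9 °C.

119 °C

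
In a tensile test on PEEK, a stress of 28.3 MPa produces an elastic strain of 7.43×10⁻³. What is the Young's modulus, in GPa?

3.81 GPa

E = σ/ε = 28.3 MPa / 7.43×10⁻³ = 3809 MPa = 3.81 GPa.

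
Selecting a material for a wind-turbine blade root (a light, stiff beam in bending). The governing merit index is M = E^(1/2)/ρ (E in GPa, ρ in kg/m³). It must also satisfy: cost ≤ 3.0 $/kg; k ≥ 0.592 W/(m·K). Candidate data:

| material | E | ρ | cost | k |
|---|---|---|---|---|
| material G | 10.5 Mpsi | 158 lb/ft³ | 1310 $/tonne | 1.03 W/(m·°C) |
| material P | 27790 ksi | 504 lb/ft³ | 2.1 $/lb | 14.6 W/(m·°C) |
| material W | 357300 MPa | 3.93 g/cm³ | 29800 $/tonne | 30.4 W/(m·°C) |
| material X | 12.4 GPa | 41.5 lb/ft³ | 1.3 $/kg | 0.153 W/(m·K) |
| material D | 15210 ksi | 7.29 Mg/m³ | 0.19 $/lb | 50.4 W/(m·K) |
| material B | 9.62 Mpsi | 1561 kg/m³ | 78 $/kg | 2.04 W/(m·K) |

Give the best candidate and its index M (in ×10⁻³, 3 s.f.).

material G, M = 3.36×10⁻³

Screen on constraints: cost ≤ 3.0 $/kg; k ≥ 0.592 W/(m·K). Survivors: material G, material D.
In SI units:
  material G: E = 72.39 GPa, ρ = 2531 kg/m³
  material D: E = 104.9 GPa, ρ = 7290 kg/m³
  material G: M = 3.36×10⁻³
  material D: M = 1.40×10⁻³
Material G ranks first.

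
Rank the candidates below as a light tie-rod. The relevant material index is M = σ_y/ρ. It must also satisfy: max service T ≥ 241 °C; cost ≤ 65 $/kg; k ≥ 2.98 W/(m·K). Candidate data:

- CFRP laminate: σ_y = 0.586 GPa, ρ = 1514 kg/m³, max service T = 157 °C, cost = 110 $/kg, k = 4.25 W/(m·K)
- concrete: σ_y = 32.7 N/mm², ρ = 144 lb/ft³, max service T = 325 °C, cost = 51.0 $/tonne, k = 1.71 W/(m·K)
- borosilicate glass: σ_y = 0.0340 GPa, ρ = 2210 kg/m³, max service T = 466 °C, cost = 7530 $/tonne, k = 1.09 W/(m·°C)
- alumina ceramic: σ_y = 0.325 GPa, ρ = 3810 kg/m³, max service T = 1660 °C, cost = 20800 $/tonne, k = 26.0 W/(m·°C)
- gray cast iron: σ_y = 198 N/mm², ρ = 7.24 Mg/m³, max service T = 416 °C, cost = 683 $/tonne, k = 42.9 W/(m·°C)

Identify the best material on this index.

Screen on constraints: max service T ≥ 241 °C; cost ≤ 65 $/kg; k ≥ 2.98 W/(m·K). Survivors: alumina ceramic, gray cast iron.
Normalizing units and computing the index:
  alumina ceramic: σ_y = 325.0 MPa, ρ = 3810 kg/m³
  gray cast iron: σ_y = 198.0 MPa, ρ = 7240 kg/m³
  alumina ceramic: M = 85.3 kN·m/kg
  gray cast iron: M = 27.3 kN·m/kg
Alumina ceramic ranks first.

alumina ceramic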